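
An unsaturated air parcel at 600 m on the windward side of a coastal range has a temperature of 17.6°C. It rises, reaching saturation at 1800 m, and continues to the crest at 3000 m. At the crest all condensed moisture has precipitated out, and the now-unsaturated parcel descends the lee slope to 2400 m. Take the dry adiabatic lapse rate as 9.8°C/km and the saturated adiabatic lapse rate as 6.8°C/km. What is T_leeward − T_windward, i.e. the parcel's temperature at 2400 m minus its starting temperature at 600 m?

600 → 1800 m (dry, 9.8°C/km): ΔT = -9.8 × 1.2 = -11.76°C → T = 5.84°C
1800 → 3000 m (saturated, 6.8°C/km): ΔT = -6.8 × 1.2 = -8.16°C → T = -2.32°C
3000 → 2400 m (dry descent, 9.8°C/km): ΔT = +9.8 × 0.6 = +5.88°C → T = 3.56°C
Net change vs windward start: 3.56 − 17.6 = -14.04°C

-14.04°C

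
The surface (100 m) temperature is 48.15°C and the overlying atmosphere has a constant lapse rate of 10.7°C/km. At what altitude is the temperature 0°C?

4600 m

Height above start = (48.15 − 0) / 10.7 = 4.5 km
Altitude = 100 m + 4500 m = 4600 m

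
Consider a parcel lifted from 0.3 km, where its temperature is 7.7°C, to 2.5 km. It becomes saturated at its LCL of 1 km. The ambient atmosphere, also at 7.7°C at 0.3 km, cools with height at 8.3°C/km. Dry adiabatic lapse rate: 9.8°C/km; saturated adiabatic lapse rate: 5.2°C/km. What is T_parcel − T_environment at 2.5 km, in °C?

Parcel:
  300–1000 m, dry: Δz = 0.7 km ⇒ ΔT = -6.86°C; T = 0.84°C
  1000–2500 m, saturated: Δz = 1.5 km ⇒ ΔT = -7.8°C; T = -6.96°C
Environment:
  300–2500 m, environment: Δz = 2.2 km ⇒ ΔT = -18.26°C; T = -10.56°C
T_parcel − T_env = -6.96 − (-10.56) = +3.6°C

+3.6°C (parcel warmer than environment)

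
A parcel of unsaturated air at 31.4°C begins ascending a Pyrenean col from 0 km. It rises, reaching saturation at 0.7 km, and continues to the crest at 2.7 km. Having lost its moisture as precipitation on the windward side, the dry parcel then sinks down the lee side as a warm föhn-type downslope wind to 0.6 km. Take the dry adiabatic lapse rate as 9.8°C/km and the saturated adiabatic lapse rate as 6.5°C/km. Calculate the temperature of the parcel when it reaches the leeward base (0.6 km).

32.12°C

From 0 m to 700 m (dry): cools by 9.8 × 0.7 = 6.86°C, giving 24.54°C.
From 700 m to 2700 m (saturated): cools by 6.5 × 2 = 13°C, giving 11.54°C.
From 2700 m to 600 m (dry descent): warms by 9.8 × 2.1 = 20.58°C, giving 32.12°C.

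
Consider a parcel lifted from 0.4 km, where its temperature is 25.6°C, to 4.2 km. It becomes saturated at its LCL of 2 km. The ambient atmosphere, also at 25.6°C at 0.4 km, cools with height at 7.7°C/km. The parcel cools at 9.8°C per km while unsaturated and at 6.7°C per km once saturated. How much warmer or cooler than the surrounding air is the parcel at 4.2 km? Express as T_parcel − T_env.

Parcel:
  400 → 2000 m (dry, 9.8°C/km): ΔT = -9.8 × 1.6 = -15.68°C → T = 9.92°C
  2000 → 4200 m (saturated, 6.7°C/km): ΔT = -6.7 × 2.2 = -14.74°C → T = -4.82°C
Environment:
  400 → 4200 m (environment, 7.7°C/km): ΔT = -7.7 × 3.8 = -29.26°C → T = -3.66°C
T_parcel − T_env = -4.82 − (-3.66) = -1.16°C

-1.16°C (parcel cooler than environment)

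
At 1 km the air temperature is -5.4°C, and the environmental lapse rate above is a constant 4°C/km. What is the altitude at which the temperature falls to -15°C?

Height above start = (-5.4 − (-15)) / 4 = 2.4 km
Altitude = 1000 m + 2400 m = 3400 m

3.4 km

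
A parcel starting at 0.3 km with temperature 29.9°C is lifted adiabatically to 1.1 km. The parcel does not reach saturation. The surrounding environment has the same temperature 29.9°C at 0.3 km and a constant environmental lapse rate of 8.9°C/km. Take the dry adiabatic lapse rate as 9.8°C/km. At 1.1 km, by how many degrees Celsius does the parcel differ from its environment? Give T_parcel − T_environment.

-0.72°C (parcel cooler than environment)

Parcel:
  Dry to 1100 m: -9.8 × 0.8 km = -7.84°C, so T = 22.06°C.
Environment:
  Environment to 1100 m: -8.9 × 0.8 km = -7.12°C, so T = 22.78°C.
T_parcel − T_env = 22.06 − 22.78 = -0.72°C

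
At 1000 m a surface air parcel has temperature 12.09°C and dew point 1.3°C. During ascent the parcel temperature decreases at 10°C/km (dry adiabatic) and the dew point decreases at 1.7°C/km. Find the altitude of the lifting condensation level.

T and T_d converge at 10 − 1.7 = 8.3°C per km
Height above start = (12.09 − 1.3) / 8.3 = 1.3 km
LCL altitude = 1000 m + 1300 m = 2300 m

2300 m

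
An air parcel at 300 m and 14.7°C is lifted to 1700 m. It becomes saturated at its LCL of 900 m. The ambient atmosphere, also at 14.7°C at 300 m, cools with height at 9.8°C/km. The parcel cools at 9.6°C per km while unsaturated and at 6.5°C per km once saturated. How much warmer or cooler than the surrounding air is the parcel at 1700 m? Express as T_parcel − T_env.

Parcel:
  From 300 m to 900 m (dry): cools by 9.6 × 0.6 = 5.76°C, giving 8.94°C.
  From 900 m to 1700 m (saturated): cools by 6.5 × 0.8 = 5.2°C, giving 3.74°C.
Environment:
  From 300 m to 1700 m (environment): cools by 9.8 × 1.4 = 13.72°C, giving 0.98°C.
T_parcel − T_env = 3.74 − 0.98 = +2.76°C

+2.76°C (parcel warmer than environment)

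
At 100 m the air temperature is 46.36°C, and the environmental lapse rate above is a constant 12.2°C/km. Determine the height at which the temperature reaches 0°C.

3900 m

Height above start = (46.36 − 0) / 12.2 = 3.8 km
Altitude = 100 m + 3800 m = 3900 m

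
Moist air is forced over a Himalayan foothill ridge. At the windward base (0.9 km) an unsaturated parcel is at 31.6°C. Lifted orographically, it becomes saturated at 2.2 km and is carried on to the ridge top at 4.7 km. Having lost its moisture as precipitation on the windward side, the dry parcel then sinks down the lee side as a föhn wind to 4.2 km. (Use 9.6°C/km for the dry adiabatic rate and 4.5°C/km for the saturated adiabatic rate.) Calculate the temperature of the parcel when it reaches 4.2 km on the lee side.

Dry to 2200 m: -9.6 × 1.3 km = -12.48°C, so T = 19.12°C.
Saturated to 4700 m: -4.5 × 2.5 km = -11.25°C, so T = 7.87°C.
Dry descent to 4200 m: +9.6 × 0.5 km = +4.8°C, so T = 12.67°C.

12.67°C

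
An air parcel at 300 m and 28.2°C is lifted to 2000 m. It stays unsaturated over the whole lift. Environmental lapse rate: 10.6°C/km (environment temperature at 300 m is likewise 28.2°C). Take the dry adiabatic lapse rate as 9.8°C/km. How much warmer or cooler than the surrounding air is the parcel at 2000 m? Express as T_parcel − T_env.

+1.36°C (parcel warmer than environment)

Parcel:
  Dry to 2000 m: -9.8 × 1.7 km = -16.66°C, so T = 11.54°C.
Environment:
  Environment to 2000 m: -10.6 × 1.7 km = -18.02°C, so T = 10.18°C.
T_parcel − T_env = 11.54 − 10.18 = +1.36°C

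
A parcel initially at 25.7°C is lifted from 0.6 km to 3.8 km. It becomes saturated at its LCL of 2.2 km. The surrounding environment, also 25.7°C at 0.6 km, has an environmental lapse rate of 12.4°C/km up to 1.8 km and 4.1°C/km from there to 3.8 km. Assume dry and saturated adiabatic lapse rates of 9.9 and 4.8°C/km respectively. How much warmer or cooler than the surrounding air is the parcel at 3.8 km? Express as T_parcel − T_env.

-0.44°C (parcel cooler than environment)

Parcel:
  600 → 2200 m (dry, 9.9°C/km): ΔT = -9.9 × 1.6 = -15.84°C → T = 9.86°C
  2200 → 3800 m (saturated, 4.8°C/km): ΔT = -4.8 × 1.6 = -7.68°C → T = 2.18°C
Environment:
  600 → 1800 m (environment, lower layer, 12.4°C/km): ΔT = -12.4 × 1.2 = -14.88°C → T = 10.82°C
  1800 → 3800 m (environment, upper layer, 4.1°C/km): ΔT = -4.1 × 2 = -8.2°C → T = 2.62°C
T_parcel − T_env = 2.18 − 2.62 = -0.44°C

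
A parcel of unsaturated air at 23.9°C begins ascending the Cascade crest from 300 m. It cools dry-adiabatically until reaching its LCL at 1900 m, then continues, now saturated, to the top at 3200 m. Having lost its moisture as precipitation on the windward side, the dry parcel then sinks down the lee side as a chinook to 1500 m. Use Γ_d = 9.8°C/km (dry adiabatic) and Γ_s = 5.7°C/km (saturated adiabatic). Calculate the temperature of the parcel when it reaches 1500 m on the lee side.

17.47°C

From 300 m to 1900 m (dry): cools by 9.8 × 1.6 = 15.68°C, giving 8.22°C.
From 1900 m to 3200 m (saturated): cools by 5.7 × 1.3 = 7.41°C, giving 0.81°C.
From 3200 m to 1500 m (dry descent): warms by 9.8 × 1.7 = 16.66°C, giving 17.47°C.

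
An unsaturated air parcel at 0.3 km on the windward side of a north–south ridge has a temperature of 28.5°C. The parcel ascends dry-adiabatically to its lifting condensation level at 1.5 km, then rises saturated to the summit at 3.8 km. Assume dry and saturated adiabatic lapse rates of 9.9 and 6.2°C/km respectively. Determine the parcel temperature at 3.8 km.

300–1500 m, dry: Δz = 1.2 km ⇒ ΔT = -11.88°C; T = 16.62°C
1500–3800 m, saturated: Δz = 2.3 km ⇒ ΔT = -14.26°C; T = 2.36°C

2.36°C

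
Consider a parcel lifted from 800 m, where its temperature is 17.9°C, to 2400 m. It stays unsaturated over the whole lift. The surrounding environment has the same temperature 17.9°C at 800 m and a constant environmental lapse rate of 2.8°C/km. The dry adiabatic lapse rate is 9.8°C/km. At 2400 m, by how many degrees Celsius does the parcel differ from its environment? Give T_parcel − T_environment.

-11.2°C (parcel cooler than environment)

Parcel:
  800 → 2400 m (dry, 9.8°C/km): ΔT = -9.8 × 1.6 = -15.68°C → T = 2.22°C
Environment:
  800 → 2400 m (environment, 2.8°C/km): ΔT = -2.8 × 1.6 = -4.48°C → T = 13.42°C
T_parcel − T_env = 2.22 − 13.42 = -11.2°C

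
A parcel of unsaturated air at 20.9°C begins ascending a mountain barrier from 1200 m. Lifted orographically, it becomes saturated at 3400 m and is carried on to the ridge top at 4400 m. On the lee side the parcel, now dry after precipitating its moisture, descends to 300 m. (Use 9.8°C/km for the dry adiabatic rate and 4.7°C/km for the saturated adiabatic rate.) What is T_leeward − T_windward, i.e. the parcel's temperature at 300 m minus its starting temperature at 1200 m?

+13.92°C

1200 → 3400 m (dry, 9.8°C/km): ΔT = -9.8 × 2.2 = -21.56°C → T = -0.66°C
3400 → 4400 m (saturated, 4.7°C/km): ΔT = -4.7 × 1 = -4.7°C → T = -5.36°C
4400 → 300 m (dry descent, 9.8°C/km): ΔT = +9.8 × 4.1 = +40.18°C → T = 34.82°C
Net change vs windward start: 34.82 − 20.9 = +13.92°C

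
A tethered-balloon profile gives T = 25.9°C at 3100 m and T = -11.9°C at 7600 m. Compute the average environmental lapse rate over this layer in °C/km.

Γ = −ΔT/Δz = (25.9 − (-11.9)) / (7600 − 3100) m
  = 37.8°C / 4.5 km = 8.4°C/km

8.4°C/km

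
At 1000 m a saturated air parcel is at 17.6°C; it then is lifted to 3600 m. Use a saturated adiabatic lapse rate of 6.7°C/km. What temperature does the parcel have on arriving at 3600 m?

Saturated adiabatic to 3600 m: -6.7 × 2.6 km = -17.42°C, so T = 0.18°C.

0.18°C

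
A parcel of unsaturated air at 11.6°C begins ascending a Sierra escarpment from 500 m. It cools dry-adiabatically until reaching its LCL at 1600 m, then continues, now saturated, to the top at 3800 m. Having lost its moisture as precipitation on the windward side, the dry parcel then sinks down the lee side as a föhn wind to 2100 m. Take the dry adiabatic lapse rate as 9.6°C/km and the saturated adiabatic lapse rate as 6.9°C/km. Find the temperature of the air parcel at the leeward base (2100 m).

2.18°C

500–1600 m, dry: Δz = 1.1 km ⇒ ΔT = -10.56°C; T = 1.04°C
1600–3800 m, saturated: Δz = 2.2 km ⇒ ΔT = -15.18°C; T = -14.14°C
3800–2100 m, dry descent: Δz = 1.7 km ⇒ ΔT = +16.32°C; T = 2.18°C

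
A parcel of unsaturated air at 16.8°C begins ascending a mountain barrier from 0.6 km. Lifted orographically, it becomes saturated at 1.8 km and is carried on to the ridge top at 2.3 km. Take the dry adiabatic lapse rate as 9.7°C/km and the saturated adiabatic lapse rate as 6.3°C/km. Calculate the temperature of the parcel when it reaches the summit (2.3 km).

600–1800 m, dry: Δz = 1.2 km ⇒ ΔT = -11.64°C; T = 5.16°C
1800–2300 m, saturated: Δz = 0.5 km ⇒ ΔT = -3.15°C; T = 2.01°C

2.01°C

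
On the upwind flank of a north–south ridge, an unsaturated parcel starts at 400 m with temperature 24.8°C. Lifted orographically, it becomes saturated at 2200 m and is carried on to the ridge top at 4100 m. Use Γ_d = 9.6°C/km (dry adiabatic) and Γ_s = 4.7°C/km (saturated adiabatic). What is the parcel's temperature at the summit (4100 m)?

400–2200 m, dry: Δz = 1.8 km ⇒ ΔT = -17.28°C; T = 7.52°C
2200–4100 m, saturated: Δz = 1.9 km ⇒ ΔT = -8.93°C; T = -1.41°C

-1.41°C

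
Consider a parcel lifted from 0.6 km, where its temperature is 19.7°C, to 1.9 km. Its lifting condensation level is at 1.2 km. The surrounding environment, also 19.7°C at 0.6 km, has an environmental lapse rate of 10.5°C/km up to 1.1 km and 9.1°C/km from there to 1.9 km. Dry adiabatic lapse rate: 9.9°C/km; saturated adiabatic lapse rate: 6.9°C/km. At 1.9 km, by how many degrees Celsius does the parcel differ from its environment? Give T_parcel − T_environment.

+1.76°C (parcel warmer than environment)

Parcel:
  600–1200 m, dry: Δz = 0.6 km ⇒ ΔT = -5.94°C; T = 13.76°C
  1200–1900 m, saturated: Δz = 0.7 km ⇒ ΔT = -4.83°C; T = 8.93°C
Environment:
  600–1100 m, environment, lower layer: Δz = 0.5 km ⇒ ΔT = -5.25°C; T = 14.45°C
  1100–1900 m, environment, upper layer: Δz = 0.8 km ⇒ ΔT = -7.28°C; T = 7.17°C
T_parcel − T_env = 8.93 − 7.17 = +1.76°C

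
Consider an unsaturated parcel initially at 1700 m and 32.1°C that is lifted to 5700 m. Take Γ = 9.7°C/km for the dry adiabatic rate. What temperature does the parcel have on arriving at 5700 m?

1700 → 5700 m (dry adiabatic, 9.7°C/km): ΔT = -9.7 × 4 = -38.8°C → T = -6.7°C

-6.7°C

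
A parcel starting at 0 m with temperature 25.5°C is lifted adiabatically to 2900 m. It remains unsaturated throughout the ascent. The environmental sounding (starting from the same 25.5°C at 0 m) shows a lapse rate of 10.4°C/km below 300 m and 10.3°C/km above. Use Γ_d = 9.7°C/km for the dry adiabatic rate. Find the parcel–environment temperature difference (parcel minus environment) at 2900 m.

+1.77°C (parcel warmer than environment)

Parcel:
  Dry to 2900 m: -9.7 × 2.9 km = -28.13°C, so T = -2.63°C.
Environment:
  Environment, lower layer to 300 m: -10.4 × 0.3 km = -3.12°C, so T = 22.38°C.
  Environment, upper layer to 2900 m: -10.3 × 2.6 km = -26.78°C, so T = -4.4°C.
T_parcel − T_env = -2.63 − (-4.4) = +1.77°C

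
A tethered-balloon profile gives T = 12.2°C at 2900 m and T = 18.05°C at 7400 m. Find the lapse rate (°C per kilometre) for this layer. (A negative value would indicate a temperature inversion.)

-1.3°C/km

Γ = −ΔT/Δz = (12.2 − 18.05) / (7400 − 2900) m
  = -5.85°C / 4.5 km = -1.3°C/km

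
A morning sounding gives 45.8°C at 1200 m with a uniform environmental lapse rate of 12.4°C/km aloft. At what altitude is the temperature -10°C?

5700 m

Height above start = (45.8 − (-10)) / 12.4 = 4.5 km
Altitude = 1200 m + 4500 m = 5700 m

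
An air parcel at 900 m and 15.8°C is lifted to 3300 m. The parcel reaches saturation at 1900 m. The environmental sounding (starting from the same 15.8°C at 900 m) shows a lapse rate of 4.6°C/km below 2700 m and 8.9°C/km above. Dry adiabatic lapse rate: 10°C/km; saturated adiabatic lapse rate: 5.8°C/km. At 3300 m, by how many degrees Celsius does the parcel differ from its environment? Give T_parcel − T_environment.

-4.5°C (parcel cooler than environment)

Parcel:
  Dry to 1900 m: -10 × 1 km = -10°C, so T = 5.8°C.
  Saturated to 3300 m: -5.8 × 1.4 km = -8.12°C, so T = -2.32°C.
Environment:
  Environment, lower layer to 2700 m: -4.6 × 1.8 km = -8.28°C, so T = 7.52°C.
  Environment, upper layer to 3300 m: -8.9 × 0.6 km = -5.34°C, so T = 2.18°C.
T_parcel − T_env = -2.32 − 2.18 = -4.5°C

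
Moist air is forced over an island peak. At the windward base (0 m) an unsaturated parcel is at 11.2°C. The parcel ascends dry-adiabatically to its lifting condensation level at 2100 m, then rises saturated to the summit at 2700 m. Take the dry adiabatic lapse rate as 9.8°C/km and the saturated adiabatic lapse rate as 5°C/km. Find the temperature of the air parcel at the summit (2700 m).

From 0 m to 2100 m (dry): cools by 9.8 × 2.1 = 20.58°C, giving -9.38°C.
From 2100 m to 2700 m (saturated): cools by 5 × 0.6 = 3°C, giving -12.38°C.

-12.38°C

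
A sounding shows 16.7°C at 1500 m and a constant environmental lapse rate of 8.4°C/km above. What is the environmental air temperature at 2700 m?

6.62°C

1500 → 2700 m (environmental, 8.4°C/km): ΔT = -8.4 × 1.2 = -10.08°C → T = 6.62°C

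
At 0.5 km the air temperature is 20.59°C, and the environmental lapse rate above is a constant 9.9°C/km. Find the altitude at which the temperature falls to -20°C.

Height above start = (20.59 − (-20)) / 9.9 = 4.1 km
Altitude = 500 m + 4100 m = 4600 m

4.6 km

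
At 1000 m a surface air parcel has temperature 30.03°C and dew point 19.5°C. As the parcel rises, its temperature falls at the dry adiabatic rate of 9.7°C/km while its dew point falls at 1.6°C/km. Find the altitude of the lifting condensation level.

2300 m

T and T_d converge at 9.7 − 1.6 = 8.1°C per km
Height above start = (30.03 − 19.5) / 8.1 = 1.3 km
LCL altitude = 1000 m + 1300 m = 2300 m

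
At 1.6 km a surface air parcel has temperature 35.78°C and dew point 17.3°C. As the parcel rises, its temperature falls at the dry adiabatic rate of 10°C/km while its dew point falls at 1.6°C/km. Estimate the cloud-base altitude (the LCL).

T and T_d converge at 10 − 1.6 = 8.4°C per km
Height above start = (35.78 − 17.3) / 8.4 = 2.2 km
LCL altitude = 1600 m + 2200 m = 3800 m

3.8 km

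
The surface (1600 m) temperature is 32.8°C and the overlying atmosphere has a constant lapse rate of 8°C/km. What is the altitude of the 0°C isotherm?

Height above start = (32.8 − 0) / 8 = 4.1 km
Altitude = 1600 m + 4100 m = 5700 m

5700 m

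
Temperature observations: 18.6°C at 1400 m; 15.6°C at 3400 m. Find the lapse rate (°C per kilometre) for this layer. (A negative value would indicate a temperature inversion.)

Γ = −ΔT/Δz = (18.6 − 15.6) / (3400 − 1400) m
  = 3°C / 2 km = 1.5°C/km

1.5°C/km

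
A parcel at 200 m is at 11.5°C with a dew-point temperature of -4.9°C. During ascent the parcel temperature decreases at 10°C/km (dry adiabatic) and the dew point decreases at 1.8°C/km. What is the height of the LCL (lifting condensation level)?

2200 m

T and T_d converge at 10 − 1.8 = 8.2°C per km
Height above start = (11.5 − (-4.9)) / 8.2 = 2 km
LCL altitude = 200 m + 2000 m = 2200 m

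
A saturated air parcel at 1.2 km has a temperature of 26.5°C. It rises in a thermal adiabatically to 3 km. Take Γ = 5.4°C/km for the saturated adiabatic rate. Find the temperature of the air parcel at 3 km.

From 1200 m to 3000 m (saturated adiabatic): cools by 5.4 × 1.8 = 9.72°C, giving 16.78°C.

16.78°C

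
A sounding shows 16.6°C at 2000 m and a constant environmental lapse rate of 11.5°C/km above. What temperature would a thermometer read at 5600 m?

2000 → 5600 m (environmental, 11.5°C/km): ΔT = -11.5 × 3.6 = -41.4°C → T = -24.8°C

-24.8°C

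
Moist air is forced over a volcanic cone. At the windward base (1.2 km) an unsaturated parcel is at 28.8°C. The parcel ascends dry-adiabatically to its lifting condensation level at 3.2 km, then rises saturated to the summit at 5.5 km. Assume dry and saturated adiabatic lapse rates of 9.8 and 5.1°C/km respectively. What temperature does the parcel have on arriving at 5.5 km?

-2.53°C

From 1200 m to 3200 m (dry): cools by 9.8 × 2 = 19.6°C, giving 9.2°C.
From 3200 m to 5500 m (saturated): cools by 5.1 × 2.3 = 11.73°C, giving -2.53°C.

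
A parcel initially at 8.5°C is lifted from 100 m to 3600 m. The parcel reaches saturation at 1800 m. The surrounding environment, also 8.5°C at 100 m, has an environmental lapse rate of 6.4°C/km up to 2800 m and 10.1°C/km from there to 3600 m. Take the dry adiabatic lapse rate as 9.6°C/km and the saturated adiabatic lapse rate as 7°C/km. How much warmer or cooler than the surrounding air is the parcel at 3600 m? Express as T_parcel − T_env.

Parcel:
  Dry to 1800 m: -9.6 × 1.7 km = -16.32°C, so T = -7.82°C.
  Saturated to 3600 m: -7 × 1.8 km = -12.6°C, so T = -20.42°C.
Environment:
  Environment, lower layer to 2800 m: -6.4 × 2.7 km = -17.28°C, so T = -8.78°C.
  Environment, upper layer to 3600 m: -10.1 × 0.8 km = -8.08°C, so T = -16.86°C.
T_parcel − T_env = -20.42 − (-16.86) = -3.56°C

-3.56°C (parcel cooler than environment)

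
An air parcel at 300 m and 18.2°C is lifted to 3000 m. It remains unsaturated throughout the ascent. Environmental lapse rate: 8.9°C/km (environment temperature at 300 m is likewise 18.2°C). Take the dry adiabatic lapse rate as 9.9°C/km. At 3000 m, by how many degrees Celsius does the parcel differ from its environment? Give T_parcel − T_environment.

Parcel:
  300–3000 m, dry: Δz = 2.7 km ⇒ ΔT = -26.73°C; T = -8.53°C
Environment:
  300–3000 m, environment: Δz = 2.7 km ⇒ ΔT = -24.03°C; T = -5.83°C
T_parcel − T_env = -8.53 − (-5.83) = -2.7°C

-2.7°C (parcel cooler than environment)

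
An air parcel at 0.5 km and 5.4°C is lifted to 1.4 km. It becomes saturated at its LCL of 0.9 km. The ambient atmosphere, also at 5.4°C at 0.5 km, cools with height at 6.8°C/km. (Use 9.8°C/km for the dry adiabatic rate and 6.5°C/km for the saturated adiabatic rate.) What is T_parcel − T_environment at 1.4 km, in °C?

-1.05°C (parcel cooler than environment)

Parcel:
  Dry to 900 m: -9.8 × 0.4 km = -3.92°C, so T = 1.48°C.
  Saturated to 1400 m: -6.5 × 0.5 km = -3.25°C, so T = -1.77°C.
Environment:
  Environment to 1400 m: -6.8 × 0.9 km = -6.12°C, so T = -0.72°C.
T_parcel − T_env = -1.77 − (-0.72) = -1.05°C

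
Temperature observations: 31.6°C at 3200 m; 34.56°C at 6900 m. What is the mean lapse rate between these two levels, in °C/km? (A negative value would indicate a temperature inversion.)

-0.8°C/km

Γ = −ΔT/Δz = (31.6 − 34.56) / (6900 − 3200) m
  = -2.96°C / 3.7 km = -0.8°C/km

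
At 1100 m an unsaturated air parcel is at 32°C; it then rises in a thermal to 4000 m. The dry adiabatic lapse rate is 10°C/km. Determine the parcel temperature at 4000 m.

3°C

1100 → 4000 m (dry adiabatic, 10°C/km): ΔT = -10 × 2.9 = -29°C → T = 3°C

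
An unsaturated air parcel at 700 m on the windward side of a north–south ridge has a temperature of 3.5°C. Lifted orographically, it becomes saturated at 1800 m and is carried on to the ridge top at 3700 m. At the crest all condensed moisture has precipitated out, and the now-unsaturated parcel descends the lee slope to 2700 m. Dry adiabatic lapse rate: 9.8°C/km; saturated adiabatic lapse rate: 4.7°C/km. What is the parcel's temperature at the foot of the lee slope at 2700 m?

Dry to 1800 m: -9.8 × 1.1 km = -10.78°C, so T = -7.28°C.
Saturated to 3700 m: -4.7 × 1.9 km = -8.93°C, so T = -16.21°C.
Dry descent to 2700 m: +9.8 × 1 km = +9.8°C, so T = -6.41°C.

-6.41°C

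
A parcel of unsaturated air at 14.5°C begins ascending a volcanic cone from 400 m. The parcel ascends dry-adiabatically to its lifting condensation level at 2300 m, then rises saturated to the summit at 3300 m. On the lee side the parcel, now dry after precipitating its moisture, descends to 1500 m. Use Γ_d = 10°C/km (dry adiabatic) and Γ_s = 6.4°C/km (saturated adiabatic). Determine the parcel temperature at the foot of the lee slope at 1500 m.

400 → 2300 m (dry, 10°C/km): ΔT = -10 × 1.9 = -19°C → T = -4.5°C
2300 → 3300 m (saturated, 6.4°C/km): ΔT = -6.4 × 1 = -6.4°C → T = -10.9°C
3300 → 1500 m (dry descent, 10°C/km): ΔT = +10 × 1.8 = +18°C → T = 7.1°C

7.1°C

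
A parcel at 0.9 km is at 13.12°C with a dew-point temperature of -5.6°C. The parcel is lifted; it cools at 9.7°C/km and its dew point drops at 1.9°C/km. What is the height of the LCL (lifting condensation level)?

T and T_d converge at 9.7 − 1.9 = 7.8°C per km
Height above start = (13.12 − (-5.6)) / 7.8 = 2.4 km
LCL altitude = 900 m + 2400 m = 3300 m

3.3 km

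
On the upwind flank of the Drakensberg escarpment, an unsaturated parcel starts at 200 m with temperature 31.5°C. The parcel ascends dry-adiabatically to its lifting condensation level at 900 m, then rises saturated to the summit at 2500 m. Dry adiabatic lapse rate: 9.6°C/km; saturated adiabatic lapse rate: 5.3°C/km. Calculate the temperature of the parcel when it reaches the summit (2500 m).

16.3°C

Dry to 900 m: -9.6 × 0.7 km = -6.72°C, so T = 24.78°C.
Saturated to 2500 m: -5.3 × 1.6 km = -8.48°C, so T = 16.3°C.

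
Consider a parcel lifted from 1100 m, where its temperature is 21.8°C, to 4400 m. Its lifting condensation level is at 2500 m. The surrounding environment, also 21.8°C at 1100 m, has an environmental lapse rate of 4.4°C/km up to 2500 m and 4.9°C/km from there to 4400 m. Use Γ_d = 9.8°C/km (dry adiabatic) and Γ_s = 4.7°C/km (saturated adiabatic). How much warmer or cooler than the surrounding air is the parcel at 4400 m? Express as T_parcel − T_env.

Parcel:
  From 1100 m to 2500 m (dry): cools by 9.8 × 1.4 = 13.72°C, giving 8.08°C.
  From 2500 m to 4400 m (saturated): cools by 4.7 × 1.9 = 8.93°C, giving -0.85°C.
Environment:
  From 1100 m to 2500 m (environment, lower layer): cools by 4.4 × 1.4 = 6.16°C, giving 15.64°C.
  From 2500 m to 4400 m (environment, upper layer): cools by 4.9 × 1.9 = 9.31°C, giving 6.33°C.
T_parcel − T_env = -0.85 − 6.33 = -7.18°C

-7.18°C (parcel cooler than environment)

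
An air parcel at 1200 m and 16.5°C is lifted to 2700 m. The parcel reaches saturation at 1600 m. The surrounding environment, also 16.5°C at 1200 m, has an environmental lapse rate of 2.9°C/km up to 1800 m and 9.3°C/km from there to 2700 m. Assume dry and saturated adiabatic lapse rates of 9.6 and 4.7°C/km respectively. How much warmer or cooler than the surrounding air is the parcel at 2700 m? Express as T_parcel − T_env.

+1.1°C (parcel warmer than environment)

Parcel:
  1200 → 1600 m (dry, 9.6°C/km): ΔT = -9.6 × 0.4 = -3.84°C → T = 12.66°C
  1600 → 2700 m (saturated, 4.7°C/km): ΔT = -4.7 × 1.1 = -5.17°C → T = 7.49°C
Environment:
  1200 → 1800 m (environment, lower layer, 2.9°C/km): ΔT = -2.9 × 0.6 = -1.74°C → T = 14.76°C
  1800 → 2700 m (environment, upper layer, 9.3°C/km): ΔT = -9.3 × 0.9 = -8.37°C → T = 6.39°C
T_parcel − T_env = 7.49 − 6.39 = +1.1°C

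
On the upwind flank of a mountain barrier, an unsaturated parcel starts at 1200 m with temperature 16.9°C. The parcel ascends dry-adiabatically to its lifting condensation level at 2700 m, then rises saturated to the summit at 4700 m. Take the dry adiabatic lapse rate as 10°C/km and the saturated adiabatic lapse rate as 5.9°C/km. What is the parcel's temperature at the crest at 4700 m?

From 1200 m to 2700 m (dry): cools by 10 × 1.5 = 15°C, giving 1.9°C.
From 2700 m to 4700 m (saturated): cools by 5.9 × 2 = 11.8°C, giving -9.9°C.

-9.9°C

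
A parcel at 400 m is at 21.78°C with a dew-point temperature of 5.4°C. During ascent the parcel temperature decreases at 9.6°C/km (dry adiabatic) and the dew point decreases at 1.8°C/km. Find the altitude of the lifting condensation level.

T and T_d converge at 9.6 − 1.8 = 7.8°C per km
Height above start = (21.78 − 5.4) / 7.8 = 2.1 km
LCL altitude = 400 m + 2100 m = 2500 m

2500 m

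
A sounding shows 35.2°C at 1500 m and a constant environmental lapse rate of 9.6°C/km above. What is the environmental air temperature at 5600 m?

From 1500 m to 5600 m (environmental): cools by 9.6 × 4.1 = 39.36°C, giving -4.16°C.

-4.16°C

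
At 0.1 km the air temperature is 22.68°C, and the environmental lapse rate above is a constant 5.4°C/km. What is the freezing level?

4.3 km

Height above start = (22.68 − 0) / 5.4 = 4.2 km
Altitude = 100 m + 4200 m = 4300 m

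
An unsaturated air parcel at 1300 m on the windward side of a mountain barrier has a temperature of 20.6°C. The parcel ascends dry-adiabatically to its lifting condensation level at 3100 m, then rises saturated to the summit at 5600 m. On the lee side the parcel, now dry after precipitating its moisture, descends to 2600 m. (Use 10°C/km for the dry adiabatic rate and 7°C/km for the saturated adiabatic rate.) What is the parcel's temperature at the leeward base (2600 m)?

15.1°C

1300 → 3100 m (dry, 10°C/km): ΔT = -10 × 1.8 = -18°C → T = 2.6°C
3100 → 5600 m (saturated, 7°C/km): ΔT = -7 × 2.5 = -17.5°C → T = -14.9°C
5600 → 2600 m (dry descent, 10°C/km): ΔT = +10 × 3 = +30°C → T = 15.1°C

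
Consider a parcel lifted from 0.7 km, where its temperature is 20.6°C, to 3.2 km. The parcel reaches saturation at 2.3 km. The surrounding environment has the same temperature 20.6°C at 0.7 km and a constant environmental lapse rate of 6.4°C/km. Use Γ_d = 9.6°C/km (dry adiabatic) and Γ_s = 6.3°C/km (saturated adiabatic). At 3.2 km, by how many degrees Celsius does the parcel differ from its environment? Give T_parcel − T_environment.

-5.03°C (parcel cooler than environment)

Parcel:
  700–2300 m, dry: Δz = 1.6 km ⇒ ΔT = -15.36°C; T = 5.24°C
  2300–3200 m, saturated: Δz = 0.9 km ⇒ ΔT = -5.67°C; T = -0.43°C
Environment:
  700–3200 m, environment: Δz = 2.5 km ⇒ ΔT = -16°C; T = 4.6°C
T_parcel − T_env = -0.43 − 4.6 = -5.03°C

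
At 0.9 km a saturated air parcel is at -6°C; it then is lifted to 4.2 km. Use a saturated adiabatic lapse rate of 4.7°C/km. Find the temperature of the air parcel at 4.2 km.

Saturated adiabatic to 4200 m: -4.7 × 3.3 km = -15.51°C, so T = -21.51°C.

-21.51°C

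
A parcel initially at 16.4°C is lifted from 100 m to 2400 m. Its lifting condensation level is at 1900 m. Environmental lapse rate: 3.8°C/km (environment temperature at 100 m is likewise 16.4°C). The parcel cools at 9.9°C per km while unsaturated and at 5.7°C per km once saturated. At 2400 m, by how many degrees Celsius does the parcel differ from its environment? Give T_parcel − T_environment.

Parcel:
  Dry to 1900 m: -9.9 × 1.8 km = -17.82°C, so T = -1.42°C.
  Saturated to 2400 m: -5.7 × 0.5 km = -2.85°C, so T = -4.27°C.
Environment:
  Environment to 2400 m: -3.8 × 2.3 km = -8.74°C, so T = 7.66°C.
T_parcel − T_env = -4.27 − 7.66 = -11.93°C

-11.93°C (parcel cooler than environment)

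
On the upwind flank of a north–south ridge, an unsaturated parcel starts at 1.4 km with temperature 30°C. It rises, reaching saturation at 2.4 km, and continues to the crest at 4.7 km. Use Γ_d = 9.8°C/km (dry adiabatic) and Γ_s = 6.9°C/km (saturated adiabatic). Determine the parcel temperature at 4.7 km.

From 1400 m to 2400 m (dry): cools by 9.8 × 1 = 9.8°C, giving 20.2°C.
From 2400 m to 4700 m (saturated): cools by 6.9 × 2.3 = 15.87°C, giving 4.33°C.

4.33°C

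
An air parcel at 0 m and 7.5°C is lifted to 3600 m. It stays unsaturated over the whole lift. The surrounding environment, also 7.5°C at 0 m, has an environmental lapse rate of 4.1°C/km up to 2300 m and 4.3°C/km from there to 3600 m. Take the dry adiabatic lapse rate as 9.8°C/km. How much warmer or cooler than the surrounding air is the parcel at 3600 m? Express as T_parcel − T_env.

Parcel:
  Dry to 3600 m: -9.8 × 3.6 km = -35.28°C, so T = -27.78°C.
Environment:
  Environment, lower layer to 2300 m: -4.1 × 2.3 km = -9.43°C, so T = -1.93°C.
  Environment, upper layer to 3600 m: -4.3 × 1.3 km = -5.59°C, so T = -7.52°C.
T_parcel − T_env = -27.78 − (-7.52) = -20.26°C

-20.26°C (parcel cooler than environment)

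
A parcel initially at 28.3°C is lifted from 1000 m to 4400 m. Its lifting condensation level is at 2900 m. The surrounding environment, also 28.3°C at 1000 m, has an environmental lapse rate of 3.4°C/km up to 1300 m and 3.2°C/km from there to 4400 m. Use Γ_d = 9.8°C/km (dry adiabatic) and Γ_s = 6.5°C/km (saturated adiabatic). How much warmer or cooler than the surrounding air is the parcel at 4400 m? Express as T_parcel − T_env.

Parcel:
  From 1000 m to 2900 m (dry): cools by 9.8 × 1.9 = 18.62°C, giving 9.68°C.
  From 2900 m to 4400 m (saturated): cools by 6.5 × 1.5 = 9.75°C, giving -0.07°C.
Environment:
  From 1000 m to 1300 m (environment, lower layer): cools by 3.4 × 0.3 = 1.02°C, giving 27.28°C.
  From 1300 m to 4400 m (environment, upper layer): cools by 3.2 × 3.1 = 9.92°C, giving 17.36°C.
T_parcel − T_env = -0.07 − 17.36 = -17.43°C

-17.43°C (parcel cooler than environment)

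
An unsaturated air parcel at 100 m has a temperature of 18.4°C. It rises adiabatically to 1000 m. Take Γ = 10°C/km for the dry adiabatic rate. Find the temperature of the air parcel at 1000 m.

9.4°C

Dry adiabatic to 1000 m: -10 × 0.9 km = -9°C, so T = 9.4°C.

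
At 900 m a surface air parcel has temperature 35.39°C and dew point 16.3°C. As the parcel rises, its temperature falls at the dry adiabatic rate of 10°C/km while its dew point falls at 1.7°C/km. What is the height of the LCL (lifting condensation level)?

3200 m

T and T_d converge at 10 − 1.7 = 8.3°C per km
Height above start = (35.39 − 16.3) / 8.3 = 2.3 km
LCL altitude = 900 m + 2300 m = 3200 m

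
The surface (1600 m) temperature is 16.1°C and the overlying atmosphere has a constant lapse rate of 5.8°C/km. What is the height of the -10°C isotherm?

Height above start = (16.1 − (-10)) / 5.8 = 4.5 km
Altitude = 1600 m + 4500 m = 6100 m

6100 m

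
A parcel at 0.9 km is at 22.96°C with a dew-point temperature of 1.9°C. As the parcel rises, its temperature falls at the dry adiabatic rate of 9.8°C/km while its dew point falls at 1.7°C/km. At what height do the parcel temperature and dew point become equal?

T and T_d converge at 9.8 − 1.7 = 8.1°C per km
Height above start = (22.96 − 1.9) / 8.1 = 2.6 km
LCL altitude = 900 m + 2600 m = 3500 m

3.5 km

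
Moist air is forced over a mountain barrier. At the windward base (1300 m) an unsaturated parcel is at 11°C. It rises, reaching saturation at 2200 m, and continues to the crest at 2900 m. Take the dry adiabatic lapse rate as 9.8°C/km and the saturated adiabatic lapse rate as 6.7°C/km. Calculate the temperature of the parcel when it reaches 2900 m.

-2.51°C

From 1300 m to 2200 m (dry): cools by 9.8 × 0.9 = 8.82°C, giving 2.18°C.
From 2200 m to 2900 m (saturated): cools by 6.7 × 0.7 = 4.69°C, giving -2.51°C.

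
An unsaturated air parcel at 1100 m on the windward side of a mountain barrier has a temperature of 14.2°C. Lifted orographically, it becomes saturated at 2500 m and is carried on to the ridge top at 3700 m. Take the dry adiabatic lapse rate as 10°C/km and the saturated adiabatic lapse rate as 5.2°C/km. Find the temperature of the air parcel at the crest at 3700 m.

Dry to 2500 m: -10 × 1.4 km = -14°C, so T = 0.2°C.
Saturated to 3700 m: -5.2 × 1.2 km = -6.24°C, so T = -6.04°C.

-6.04°C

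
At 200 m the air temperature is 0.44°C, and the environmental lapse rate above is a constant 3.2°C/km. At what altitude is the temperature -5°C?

Height above start = (0.44 − (-5)) / 3.2 = 1.7 km
Altitude = 200 m + 1700 m = 1900 m

1900 m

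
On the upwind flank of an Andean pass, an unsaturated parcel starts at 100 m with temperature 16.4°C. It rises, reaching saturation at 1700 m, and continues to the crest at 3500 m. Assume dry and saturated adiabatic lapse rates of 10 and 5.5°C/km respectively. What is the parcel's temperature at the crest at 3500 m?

From 100 m to 1700 m (dry): cools by 10 × 1.6 = 16°C, giving 0.4°C.
From 1700 m to 3500 m (saturated): cools by 5.5 × 1.8 = 9.9°C, giving -9.5°C.

-9.5°C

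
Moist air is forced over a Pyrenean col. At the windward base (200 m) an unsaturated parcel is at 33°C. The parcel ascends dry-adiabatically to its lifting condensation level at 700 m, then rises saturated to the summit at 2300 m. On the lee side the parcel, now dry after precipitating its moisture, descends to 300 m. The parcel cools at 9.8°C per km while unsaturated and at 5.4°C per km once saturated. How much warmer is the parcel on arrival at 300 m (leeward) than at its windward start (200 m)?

+6.06°C

From 200 m to 700 m (dry): cools by 9.8 × 0.5 = 4.9°C, giving 28.1°C.
From 700 m to 2300 m (saturated): cools by 5.4 × 1.6 = 8.64°C, giving 19.46°C.
From 2300 m to 300 m (dry descent): warms by 9.8 × 2 = 19.6°C, giving 39.06°C.
Net change vs windward start: 39.06 − 33 = +6.06°C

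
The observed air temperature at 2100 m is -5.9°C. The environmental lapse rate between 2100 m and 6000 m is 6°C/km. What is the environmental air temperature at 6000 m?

-29.3°C

2100–6000 m, environmental: Δz = 3.9 km ⇒ ΔT = -23.4°C; T = -29.3°C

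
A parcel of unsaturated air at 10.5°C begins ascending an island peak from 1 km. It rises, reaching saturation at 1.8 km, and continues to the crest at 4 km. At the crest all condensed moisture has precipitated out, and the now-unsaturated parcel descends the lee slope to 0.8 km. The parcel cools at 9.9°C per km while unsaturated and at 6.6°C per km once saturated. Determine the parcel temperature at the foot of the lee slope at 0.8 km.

From 1000 m to 1800 m (dry): cools by 9.9 × 0.8 = 7.92°C, giving 2.58°C.
From 1800 m to 4000 m (saturated): cools by 6.6 × 2.2 = 14.52°C, giving -11.94°C.
From 4000 m to 800 m (dry descent): warms by 9.9 × 3.2 = 31.68°C, giving 19.74°C.

19.74°C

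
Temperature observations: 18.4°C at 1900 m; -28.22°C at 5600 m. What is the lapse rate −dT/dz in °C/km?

12.6°C/km

Γ = −ΔT/Δz = (18.4 − (-28.22)) / (5600 − 1900) m
  = 46.62°C / 3.7 km = 12.6°C/km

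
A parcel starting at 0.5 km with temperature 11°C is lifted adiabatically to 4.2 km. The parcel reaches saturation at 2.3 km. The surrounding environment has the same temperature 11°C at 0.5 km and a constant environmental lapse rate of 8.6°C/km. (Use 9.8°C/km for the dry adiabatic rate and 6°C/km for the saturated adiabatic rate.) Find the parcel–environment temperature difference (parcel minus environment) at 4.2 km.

Parcel:
  Dry to 2300 m: -9.8 × 1.8 km = -17.64°C, so T = -6.64°C.
  Saturated to 4200 m: -6 × 1.9 km = -11.4°C, so T = -18.04°C.
Environment:
  Environment to 4200 m: -8.6 × 3.7 km = -31.82°C, so T = -20.82°C.
T_parcel − T_env = -18.04 − (-20.82) = +2.78°C

+2.78°C (parcel warmer than environment)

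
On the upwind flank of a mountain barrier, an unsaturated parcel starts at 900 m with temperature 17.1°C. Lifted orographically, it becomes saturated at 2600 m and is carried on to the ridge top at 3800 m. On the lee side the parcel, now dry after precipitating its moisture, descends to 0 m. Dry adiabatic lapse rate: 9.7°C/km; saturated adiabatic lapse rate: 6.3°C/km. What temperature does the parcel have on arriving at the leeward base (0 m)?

From 900 m to 2600 m (dry): cools by 9.7 × 1.7 = 16.49°C, giving 0.61°C.
From 2600 m to 3800 m (saturated): cools by 6.3 × 1.2 = 7.56°C, giving -6.95°C.
From 3800 m to 0 m (dry descent): warms by 9.7 × 3.8 = 36.86°C, giving 29.91°C.

29.91°C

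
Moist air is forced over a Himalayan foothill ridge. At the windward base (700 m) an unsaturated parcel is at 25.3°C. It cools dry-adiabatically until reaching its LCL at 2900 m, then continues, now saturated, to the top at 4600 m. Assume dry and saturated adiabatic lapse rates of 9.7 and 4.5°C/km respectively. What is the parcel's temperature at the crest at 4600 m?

-3.69°C

700 → 2900 m (dry, 9.7°C/km): ΔT = -9.7 × 2.2 = -21.34°C → T = 3.96°C
2900 → 4600 m (saturated, 4.5°C/km): ΔT = -4.5 × 1.7 = -7.65°C → T = -3.69°C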